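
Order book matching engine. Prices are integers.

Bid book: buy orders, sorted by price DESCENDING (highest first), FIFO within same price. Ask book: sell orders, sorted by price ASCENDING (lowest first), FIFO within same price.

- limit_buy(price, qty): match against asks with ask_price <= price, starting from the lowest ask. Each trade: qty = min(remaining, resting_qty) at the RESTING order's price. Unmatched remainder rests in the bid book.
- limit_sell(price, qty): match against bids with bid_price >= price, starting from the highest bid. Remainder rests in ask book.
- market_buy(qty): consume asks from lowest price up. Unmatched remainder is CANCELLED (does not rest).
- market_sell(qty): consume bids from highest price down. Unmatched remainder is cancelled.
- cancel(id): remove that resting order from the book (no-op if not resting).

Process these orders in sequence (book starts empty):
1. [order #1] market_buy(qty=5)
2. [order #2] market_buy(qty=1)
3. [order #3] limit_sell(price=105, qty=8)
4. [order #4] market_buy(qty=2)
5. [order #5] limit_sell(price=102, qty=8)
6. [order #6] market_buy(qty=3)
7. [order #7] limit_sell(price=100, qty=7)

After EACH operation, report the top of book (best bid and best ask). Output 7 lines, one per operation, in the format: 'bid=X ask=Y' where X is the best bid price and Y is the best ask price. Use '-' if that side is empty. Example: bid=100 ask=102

After op 1 [order #1] market_buy(qty=5): fills=none; bids=[-] asks=[-]
After op 2 [order #2] market_buy(qty=1): fills=none; bids=[-] asks=[-]
After op 3 [order #3] limit_sell(price=105, qty=8): fills=none; bids=[-] asks=[#3:8@105]
After op 4 [order #4] market_buy(qty=2): fills=#4x#3:2@105; bids=[-] asks=[#3:6@105]
After op 5 [order #5] limit_sell(price=102, qty=8): fills=none; bids=[-] asks=[#5:8@102 #3:6@105]
After op 6 [order #6] market_buy(qty=3): fills=#6x#5:3@102; bids=[-] asks=[#5:5@102 #3:6@105]
After op 7 [order #7] limit_sell(price=100, qty=7): fills=none; bids=[-] asks=[#7:7@100 #5:5@102 #3:6@105]

Answer: bid=- ask=-
bid=- ask=-
bid=- ask=105
bid=- ask=105
bid=- ask=102
bid=- ask=102
bid=- ask=100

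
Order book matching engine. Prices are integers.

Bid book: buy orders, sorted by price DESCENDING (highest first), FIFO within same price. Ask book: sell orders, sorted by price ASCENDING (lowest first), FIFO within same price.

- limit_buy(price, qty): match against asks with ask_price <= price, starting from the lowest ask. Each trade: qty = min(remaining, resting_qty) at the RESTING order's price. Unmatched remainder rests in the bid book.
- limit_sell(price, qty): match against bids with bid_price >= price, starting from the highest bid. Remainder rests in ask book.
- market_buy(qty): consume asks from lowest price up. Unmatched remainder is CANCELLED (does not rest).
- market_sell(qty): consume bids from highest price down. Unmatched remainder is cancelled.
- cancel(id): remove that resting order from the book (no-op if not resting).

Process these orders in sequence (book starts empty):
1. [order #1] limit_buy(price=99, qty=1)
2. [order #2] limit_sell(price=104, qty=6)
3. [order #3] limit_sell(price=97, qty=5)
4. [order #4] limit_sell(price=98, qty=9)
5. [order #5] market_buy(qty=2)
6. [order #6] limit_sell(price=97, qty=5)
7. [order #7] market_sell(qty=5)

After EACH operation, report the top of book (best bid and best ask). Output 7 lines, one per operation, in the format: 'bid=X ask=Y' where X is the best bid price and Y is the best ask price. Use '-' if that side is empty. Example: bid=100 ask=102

Answer: bid=99 ask=-
bid=99 ask=104
bid=- ask=97
bid=- ask=97
bid=- ask=97
bid=- ask=97
bid=- ask=97

Derivation:
After op 1 [order #1] limit_buy(price=99, qty=1): fills=none; bids=[#1:1@99] asks=[-]
After op 2 [order #2] limit_sell(price=104, qty=6): fills=none; bids=[#1:1@99] asks=[#2:6@104]
After op 3 [order #3] limit_sell(price=97, qty=5): fills=#1x#3:1@99; bids=[-] asks=[#3:4@97 #2:6@104]
After op 4 [order #4] limit_sell(price=98, qty=9): fills=none; bids=[-] asks=[#3:4@97 #4:9@98 #2:6@104]
After op 5 [order #5] market_buy(qty=2): fills=#5x#3:2@97; bids=[-] asks=[#3:2@97 #4:9@98 #2:6@104]
After op 6 [order #6] limit_sell(price=97, qty=5): fills=none; bids=[-] asks=[#3:2@97 #6:5@97 #4:9@98 #2:6@104]
After op 7 [order #7] market_sell(qty=5): fills=none; bids=[-] asks=[#3:2@97 #6:5@97 #4:9@98 #2:6@104]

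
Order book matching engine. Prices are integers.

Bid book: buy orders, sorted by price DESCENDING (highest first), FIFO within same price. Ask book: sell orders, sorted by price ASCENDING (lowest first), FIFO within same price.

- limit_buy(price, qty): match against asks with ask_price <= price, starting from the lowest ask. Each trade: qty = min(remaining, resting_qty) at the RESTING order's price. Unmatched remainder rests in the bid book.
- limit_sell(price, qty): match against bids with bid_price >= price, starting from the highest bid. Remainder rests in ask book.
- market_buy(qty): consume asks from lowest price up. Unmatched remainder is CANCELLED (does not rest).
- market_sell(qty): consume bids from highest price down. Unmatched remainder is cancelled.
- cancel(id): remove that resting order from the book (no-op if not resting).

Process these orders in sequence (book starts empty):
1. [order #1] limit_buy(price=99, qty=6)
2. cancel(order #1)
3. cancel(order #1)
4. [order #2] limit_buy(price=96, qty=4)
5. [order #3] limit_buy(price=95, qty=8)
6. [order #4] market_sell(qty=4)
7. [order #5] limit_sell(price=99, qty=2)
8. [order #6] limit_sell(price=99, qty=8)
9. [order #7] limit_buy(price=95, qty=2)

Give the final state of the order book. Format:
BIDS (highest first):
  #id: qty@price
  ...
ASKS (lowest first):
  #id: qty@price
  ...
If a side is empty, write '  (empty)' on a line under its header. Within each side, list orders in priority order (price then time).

After op 1 [order #1] limit_buy(price=99, qty=6): fills=none; bids=[#1:6@99] asks=[-]
After op 2 cancel(order #1): fills=none; bids=[-] asks=[-]
After op 3 cancel(order #1): fills=none; bids=[-] asks=[-]
After op 4 [order #2] limit_buy(price=96, qty=4): fills=none; bids=[#2:4@96] asks=[-]
After op 5 [order #3] limit_buy(price=95, qty=8): fills=none; bids=[#2:4@96 #3:8@95] asks=[-]
After op 6 [order #4] market_sell(qty=4): fills=#2x#4:4@96; bids=[#3:8@95] asks=[-]
After op 7 [order #5] limit_sell(price=99, qty=2): fills=none; bids=[#3:8@95] asks=[#5:2@99]
After op 8 [order #6] limit_sell(price=99, qty=8): fills=none; bids=[#3:8@95] asks=[#5:2@99 #6:8@99]
After op 9 [order #7] limit_buy(price=95, qty=2): fills=none; bids=[#3:8@95 #7:2@95] asks=[#5:2@99 #6:8@99]

Answer: BIDS (highest first):
  #3: 8@95
  #7: 2@95
ASKS (lowest first):
  #5: 2@99
  #6: 8@99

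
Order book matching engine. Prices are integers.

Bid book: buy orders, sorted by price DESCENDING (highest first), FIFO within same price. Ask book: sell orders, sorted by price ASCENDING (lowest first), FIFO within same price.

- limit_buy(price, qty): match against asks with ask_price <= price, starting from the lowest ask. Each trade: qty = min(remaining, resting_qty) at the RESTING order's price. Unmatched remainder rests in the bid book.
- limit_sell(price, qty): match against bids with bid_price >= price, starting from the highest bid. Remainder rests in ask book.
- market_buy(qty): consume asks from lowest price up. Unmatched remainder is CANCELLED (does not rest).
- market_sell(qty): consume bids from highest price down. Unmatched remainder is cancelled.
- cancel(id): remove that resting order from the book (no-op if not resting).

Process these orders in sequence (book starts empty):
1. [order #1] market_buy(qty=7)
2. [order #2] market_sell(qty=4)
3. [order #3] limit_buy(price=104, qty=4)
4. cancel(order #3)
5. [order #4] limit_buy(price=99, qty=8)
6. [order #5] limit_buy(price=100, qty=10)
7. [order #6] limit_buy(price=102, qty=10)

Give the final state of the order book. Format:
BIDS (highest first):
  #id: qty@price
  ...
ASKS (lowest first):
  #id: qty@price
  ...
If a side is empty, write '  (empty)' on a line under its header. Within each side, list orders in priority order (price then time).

After op 1 [order #1] market_buy(qty=7): fills=none; bids=[-] asks=[-]
After op 2 [order #2] market_sell(qty=4): fills=none; bids=[-] asks=[-]
After op 3 [order #3] limit_buy(price=104, qty=4): fills=none; bids=[#3:4@104] asks=[-]
After op 4 cancel(order #3): fills=none; bids=[-] asks=[-]
After op 5 [order #4] limit_buy(price=99, qty=8): fills=none; bids=[#4:8@99] asks=[-]
After op 6 [order #5] limit_buy(price=100, qty=10): fills=none; bids=[#5:10@100 #4:8@99] asks=[-]
After op 7 [order #6] limit_buy(price=102, qty=10): fills=none; bids=[#6:10@102 #5:10@100 #4:8@99] asks=[-]

Answer: BIDS (highest first):
  #6: 10@102
  #5: 10@100
  #4: 8@99
ASKS (lowest first):
  (empty)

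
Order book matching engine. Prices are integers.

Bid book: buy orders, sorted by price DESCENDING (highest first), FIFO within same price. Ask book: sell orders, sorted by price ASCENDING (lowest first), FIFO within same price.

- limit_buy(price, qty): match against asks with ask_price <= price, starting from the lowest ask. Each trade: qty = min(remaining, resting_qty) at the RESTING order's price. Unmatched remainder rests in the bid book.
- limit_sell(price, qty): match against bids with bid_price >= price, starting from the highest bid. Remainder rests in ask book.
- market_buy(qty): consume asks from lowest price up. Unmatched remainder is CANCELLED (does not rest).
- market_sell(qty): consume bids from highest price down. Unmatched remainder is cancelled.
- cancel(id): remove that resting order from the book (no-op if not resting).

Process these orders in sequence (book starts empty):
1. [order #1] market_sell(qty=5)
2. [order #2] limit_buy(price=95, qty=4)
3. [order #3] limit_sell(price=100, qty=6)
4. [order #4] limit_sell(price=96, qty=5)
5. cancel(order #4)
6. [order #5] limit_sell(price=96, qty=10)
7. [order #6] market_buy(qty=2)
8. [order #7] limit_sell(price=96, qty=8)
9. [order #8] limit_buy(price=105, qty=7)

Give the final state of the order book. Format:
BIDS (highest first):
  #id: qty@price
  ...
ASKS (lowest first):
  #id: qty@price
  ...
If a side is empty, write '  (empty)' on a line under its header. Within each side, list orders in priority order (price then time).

Answer: BIDS (highest first):
  #2: 4@95
ASKS (lowest first):
  #5: 1@96
  #7: 8@96
  #3: 6@100

Derivation:
After op 1 [order #1] market_sell(qty=5): fills=none; bids=[-] asks=[-]
After op 2 [order #2] limit_buy(price=95, qty=4): fills=none; bids=[#2:4@95] asks=[-]
After op 3 [order #3] limit_sell(price=100, qty=6): fills=none; bids=[#2:4@95] asks=[#3:6@100]
After op 4 [order #4] limit_sell(price=96, qty=5): fills=none; bids=[#2:4@95] asks=[#4:5@96 #3:6@100]
After op 5 cancel(order #4): fills=none; bids=[#2:4@95] asks=[#3:6@100]
After op 6 [order #5] limit_sell(price=96, qty=10): fills=none; bids=[#2:4@95] asks=[#5:10@96 #3:6@100]
After op 7 [order #6] market_buy(qty=2): fills=#6x#5:2@96; bids=[#2:4@95] asks=[#5:8@96 #3:6@100]
After op 8 [order #7] limit_sell(price=96, qty=8): fills=none; bids=[#2:4@95] asks=[#5:8@96 #7:8@96 #3:6@100]
After op 9 [order #8] limit_buy(price=105, qty=7): fills=#8x#5:7@96; bids=[#2:4@95] asks=[#5:1@96 #7:8@96 #3:6@100]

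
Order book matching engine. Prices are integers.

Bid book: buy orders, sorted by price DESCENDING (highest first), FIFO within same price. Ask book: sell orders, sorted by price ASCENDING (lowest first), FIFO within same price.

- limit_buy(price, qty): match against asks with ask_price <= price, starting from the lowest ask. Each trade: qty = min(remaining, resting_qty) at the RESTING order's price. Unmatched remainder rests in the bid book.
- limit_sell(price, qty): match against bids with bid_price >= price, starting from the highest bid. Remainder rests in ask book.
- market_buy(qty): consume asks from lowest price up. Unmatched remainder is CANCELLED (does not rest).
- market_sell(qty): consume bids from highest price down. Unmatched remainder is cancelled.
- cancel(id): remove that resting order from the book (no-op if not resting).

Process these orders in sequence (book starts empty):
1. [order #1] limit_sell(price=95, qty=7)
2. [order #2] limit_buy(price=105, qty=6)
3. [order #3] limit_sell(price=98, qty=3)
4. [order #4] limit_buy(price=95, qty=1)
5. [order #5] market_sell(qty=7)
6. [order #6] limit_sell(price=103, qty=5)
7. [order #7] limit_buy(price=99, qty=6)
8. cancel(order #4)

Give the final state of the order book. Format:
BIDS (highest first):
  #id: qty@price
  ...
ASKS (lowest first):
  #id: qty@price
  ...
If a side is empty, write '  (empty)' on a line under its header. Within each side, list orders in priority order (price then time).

After op 1 [order #1] limit_sell(price=95, qty=7): fills=none; bids=[-] asks=[#1:7@95]
After op 2 [order #2] limit_buy(price=105, qty=6): fills=#2x#1:6@95; bids=[-] asks=[#1:1@95]
After op 3 [order #3] limit_sell(price=98, qty=3): fills=none; bids=[-] asks=[#1:1@95 #3:3@98]
After op 4 [order #4] limit_buy(price=95, qty=1): fills=#4x#1:1@95; bids=[-] asks=[#3:3@98]
After op 5 [order #5] market_sell(qty=7): fills=none; bids=[-] asks=[#3:3@98]
After op 6 [order #6] limit_sell(price=103, qty=5): fills=none; bids=[-] asks=[#3:3@98 #6:5@103]
After op 7 [order #7] limit_buy(price=99, qty=6): fills=#7x#3:3@98; bids=[#7:3@99] asks=[#6:5@103]
After op 8 cancel(order #4): fills=none; bids=[#7:3@99] asks=[#6:5@103]

Answer: BIDS (highest first):
  #7: 3@99
ASKS (lowest first):
  #6: 5@103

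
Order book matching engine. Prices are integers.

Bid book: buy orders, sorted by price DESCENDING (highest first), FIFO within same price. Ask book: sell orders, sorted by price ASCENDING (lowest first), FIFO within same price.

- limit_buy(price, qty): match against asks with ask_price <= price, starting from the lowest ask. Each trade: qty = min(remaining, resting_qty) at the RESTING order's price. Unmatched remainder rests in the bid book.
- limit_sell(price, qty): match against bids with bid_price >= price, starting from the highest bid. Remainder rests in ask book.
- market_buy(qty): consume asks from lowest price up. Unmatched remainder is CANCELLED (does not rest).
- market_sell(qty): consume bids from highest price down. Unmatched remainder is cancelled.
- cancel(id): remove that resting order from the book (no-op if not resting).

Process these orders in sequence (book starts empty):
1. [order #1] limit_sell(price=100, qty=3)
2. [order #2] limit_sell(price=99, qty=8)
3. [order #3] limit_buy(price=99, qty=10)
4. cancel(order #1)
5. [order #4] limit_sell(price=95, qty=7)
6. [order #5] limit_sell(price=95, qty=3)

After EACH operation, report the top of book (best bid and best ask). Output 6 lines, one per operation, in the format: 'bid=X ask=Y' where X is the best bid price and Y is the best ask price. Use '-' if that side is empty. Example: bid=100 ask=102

After op 1 [order #1] limit_sell(price=100, qty=3): fills=none; bids=[-] asks=[#1:3@100]
After op 2 [order #2] limit_sell(price=99, qty=8): fills=none; bids=[-] asks=[#2:8@99 #1:3@100]
After op 3 [order #3] limit_buy(price=99, qty=10): fills=#3x#2:8@99; bids=[#3:2@99] asks=[#1:3@100]
After op 4 cancel(order #1): fills=none; bids=[#3:2@99] asks=[-]
After op 5 [order #4] limit_sell(price=95, qty=7): fills=#3x#4:2@99; bids=[-] asks=[#4:5@95]
After op 6 [order #5] limit_sell(price=95, qty=3): fills=none; bids=[-] asks=[#4:5@95 #5:3@95]

Answer: bid=- ask=100
bid=- ask=99
bid=99 ask=100
bid=99 ask=-
bid=- ask=95
bid=- ask=95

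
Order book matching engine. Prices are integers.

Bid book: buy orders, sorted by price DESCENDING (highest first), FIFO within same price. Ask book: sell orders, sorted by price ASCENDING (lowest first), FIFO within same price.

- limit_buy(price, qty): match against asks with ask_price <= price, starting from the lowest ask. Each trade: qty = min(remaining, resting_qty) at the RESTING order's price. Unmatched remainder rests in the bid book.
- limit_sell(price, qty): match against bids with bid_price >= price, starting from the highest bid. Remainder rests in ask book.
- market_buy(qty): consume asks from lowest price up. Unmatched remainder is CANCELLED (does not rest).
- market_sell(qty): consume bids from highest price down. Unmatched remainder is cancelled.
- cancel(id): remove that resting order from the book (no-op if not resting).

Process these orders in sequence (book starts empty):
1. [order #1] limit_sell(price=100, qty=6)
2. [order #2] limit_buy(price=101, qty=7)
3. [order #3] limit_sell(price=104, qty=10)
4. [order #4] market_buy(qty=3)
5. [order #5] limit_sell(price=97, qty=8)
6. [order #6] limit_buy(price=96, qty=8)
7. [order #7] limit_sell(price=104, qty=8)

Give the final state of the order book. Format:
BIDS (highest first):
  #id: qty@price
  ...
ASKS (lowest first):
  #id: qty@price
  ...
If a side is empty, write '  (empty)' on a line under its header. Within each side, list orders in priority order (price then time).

Answer: BIDS (highest first):
  #6: 8@96
ASKS (lowest first):
  #5: 7@97
  #3: 7@104
  #7: 8@104

Derivation:
After op 1 [order #1] limit_sell(price=100, qty=6): fills=none; bids=[-] asks=[#1:6@100]
After op 2 [order #2] limit_buy(price=101, qty=7): fills=#2x#1:6@100; bids=[#2:1@101] asks=[-]
After op 3 [order #3] limit_sell(price=104, qty=10): fills=none; bids=[#2:1@101] asks=[#3:10@104]
After op 4 [order #4] market_buy(qty=3): fills=#4x#3:3@104; bids=[#2:1@101] asks=[#3:7@104]
After op 5 [order #5] limit_sell(price=97, qty=8): fills=#2x#5:1@101; bids=[-] asks=[#5:7@97 #3:7@104]
After op 6 [order #6] limit_buy(price=96, qty=8): fills=none; bids=[#6:8@96] asks=[#5:7@97 #3:7@104]
After op 7 [order #7] limit_sell(price=104, qty=8): fills=none; bids=[#6:8@96] asks=[#5:7@97 #3:7@104 #7:8@104]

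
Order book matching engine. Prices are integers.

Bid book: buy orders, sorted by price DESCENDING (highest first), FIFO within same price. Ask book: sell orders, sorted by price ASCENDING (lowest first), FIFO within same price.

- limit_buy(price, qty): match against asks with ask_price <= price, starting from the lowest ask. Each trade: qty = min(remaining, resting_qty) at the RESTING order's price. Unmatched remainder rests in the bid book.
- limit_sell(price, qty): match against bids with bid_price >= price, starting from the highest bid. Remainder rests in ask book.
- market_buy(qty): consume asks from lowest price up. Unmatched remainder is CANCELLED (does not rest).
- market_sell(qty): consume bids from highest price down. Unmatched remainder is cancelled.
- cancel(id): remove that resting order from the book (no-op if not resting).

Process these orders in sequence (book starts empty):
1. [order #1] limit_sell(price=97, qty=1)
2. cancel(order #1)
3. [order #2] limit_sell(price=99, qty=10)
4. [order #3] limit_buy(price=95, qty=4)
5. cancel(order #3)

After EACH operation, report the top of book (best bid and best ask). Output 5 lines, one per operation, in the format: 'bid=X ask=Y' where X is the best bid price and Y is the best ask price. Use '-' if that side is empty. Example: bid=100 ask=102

After op 1 [order #1] limit_sell(price=97, qty=1): fills=none; bids=[-] asks=[#1:1@97]
After op 2 cancel(order #1): fills=none; bids=[-] asks=[-]
After op 3 [order #2] limit_sell(price=99, qty=10): fills=none; bids=[-] asks=[#2:10@99]
After op 4 [order #3] limit_buy(price=95, qty=4): fills=none; bids=[#3:4@95] asks=[#2:10@99]
After op 5 cancel(order #3): fills=none; bids=[-] asks=[#2:10@99]

Answer: bid=- ask=97
bid=- ask=-
bid=- ask=99
bid=95 ask=99
bid=- ask=99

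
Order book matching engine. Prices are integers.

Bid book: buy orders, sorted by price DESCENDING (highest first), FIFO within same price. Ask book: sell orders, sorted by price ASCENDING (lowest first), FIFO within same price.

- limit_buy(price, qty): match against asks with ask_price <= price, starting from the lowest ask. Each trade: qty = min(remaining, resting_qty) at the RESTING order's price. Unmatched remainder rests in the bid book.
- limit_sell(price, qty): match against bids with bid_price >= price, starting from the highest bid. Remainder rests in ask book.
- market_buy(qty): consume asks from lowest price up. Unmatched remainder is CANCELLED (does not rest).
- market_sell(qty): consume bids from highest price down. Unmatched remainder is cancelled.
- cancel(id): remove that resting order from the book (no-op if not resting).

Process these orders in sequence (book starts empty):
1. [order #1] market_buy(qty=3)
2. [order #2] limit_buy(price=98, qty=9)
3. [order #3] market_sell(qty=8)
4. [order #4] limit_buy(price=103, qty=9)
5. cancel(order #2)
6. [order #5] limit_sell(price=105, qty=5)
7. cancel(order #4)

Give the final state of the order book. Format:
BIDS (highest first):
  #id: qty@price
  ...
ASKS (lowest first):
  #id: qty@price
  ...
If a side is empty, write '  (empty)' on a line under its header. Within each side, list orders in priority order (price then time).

Answer: BIDS (highest first):
  (empty)
ASKS (lowest first):
  #5: 5@105

Derivation:
After op 1 [order #1] market_buy(qty=3): fills=none; bids=[-] asks=[-]
After op 2 [order #2] limit_buy(price=98, qty=9): fills=none; bids=[#2:9@98] asks=[-]
After op 3 [order #3] market_sell(qty=8): fills=#2x#3:8@98; bids=[#2:1@98] asks=[-]
After op 4 [order #4] limit_buy(price=103, qty=9): fills=none; bids=[#4:9@103 #2:1@98] asks=[-]
After op 5 cancel(order #2): fills=none; bids=[#4:9@103] asks=[-]
After op 6 [order #5] limit_sell(price=105, qty=5): fills=none; bids=[#4:9@103] asks=[#5:5@105]
After op 7 cancel(order #4): fills=none; bids=[-] asks=[#5:5@105]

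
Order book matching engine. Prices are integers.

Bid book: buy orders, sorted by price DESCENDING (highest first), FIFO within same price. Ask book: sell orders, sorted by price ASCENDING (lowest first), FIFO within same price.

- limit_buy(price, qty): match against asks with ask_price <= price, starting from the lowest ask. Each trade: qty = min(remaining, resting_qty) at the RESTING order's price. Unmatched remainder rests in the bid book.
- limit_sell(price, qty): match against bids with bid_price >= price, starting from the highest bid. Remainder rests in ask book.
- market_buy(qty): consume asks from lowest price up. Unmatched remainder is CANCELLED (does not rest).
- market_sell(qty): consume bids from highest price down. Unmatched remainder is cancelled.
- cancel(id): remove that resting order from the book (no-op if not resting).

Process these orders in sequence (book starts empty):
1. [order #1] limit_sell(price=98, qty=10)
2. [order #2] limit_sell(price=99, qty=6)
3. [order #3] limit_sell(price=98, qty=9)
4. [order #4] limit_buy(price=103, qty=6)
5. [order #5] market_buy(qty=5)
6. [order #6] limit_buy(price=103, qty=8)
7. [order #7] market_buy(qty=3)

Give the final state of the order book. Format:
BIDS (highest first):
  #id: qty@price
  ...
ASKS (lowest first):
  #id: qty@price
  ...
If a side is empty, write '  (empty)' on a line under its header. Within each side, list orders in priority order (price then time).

After op 1 [order #1] limit_sell(price=98, qty=10): fills=none; bids=[-] asks=[#1:10@98]
After op 2 [order #2] limit_sell(price=99, qty=6): fills=none; bids=[-] asks=[#1:10@98 #2:6@99]
After op 3 [order #3] limit_sell(price=98, qty=9): fills=none; bids=[-] asks=[#1:10@98 #3:9@98 #2:6@99]
After op 4 [order #4] limit_buy(price=103, qty=6): fills=#4x#1:6@98; bids=[-] asks=[#1:4@98 #3:9@98 #2:6@99]
After op 5 [order #5] market_buy(qty=5): fills=#5x#1:4@98 #5x#3:1@98; bids=[-] asks=[#3:8@98 #2:6@99]
After op 6 [order #6] limit_buy(price=103, qty=8): fills=#6x#3:8@98; bids=[-] asks=[#2:6@99]
After op 7 [order #7] market_buy(qty=3): fills=#7x#2:3@99; bids=[-] asks=[#2:3@99]

Answer: BIDS (highest first):
  (empty)
ASKS (lowest first):
  #2: 3@99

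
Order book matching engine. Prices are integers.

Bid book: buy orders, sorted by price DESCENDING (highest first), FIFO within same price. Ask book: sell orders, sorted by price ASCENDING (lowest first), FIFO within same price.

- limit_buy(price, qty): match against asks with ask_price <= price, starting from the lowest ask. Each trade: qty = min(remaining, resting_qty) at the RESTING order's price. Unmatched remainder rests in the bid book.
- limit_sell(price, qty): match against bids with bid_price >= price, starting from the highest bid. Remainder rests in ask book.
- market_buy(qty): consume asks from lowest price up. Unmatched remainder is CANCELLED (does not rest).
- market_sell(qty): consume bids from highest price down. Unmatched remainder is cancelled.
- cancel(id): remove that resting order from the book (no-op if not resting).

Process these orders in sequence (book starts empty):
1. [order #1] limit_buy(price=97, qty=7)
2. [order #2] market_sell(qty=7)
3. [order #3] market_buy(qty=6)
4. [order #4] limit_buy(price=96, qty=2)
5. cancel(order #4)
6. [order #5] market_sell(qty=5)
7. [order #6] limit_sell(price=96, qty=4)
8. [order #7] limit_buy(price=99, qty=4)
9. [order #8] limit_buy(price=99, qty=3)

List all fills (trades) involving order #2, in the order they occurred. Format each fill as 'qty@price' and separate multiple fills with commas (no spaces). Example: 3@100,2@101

After op 1 [order #1] limit_buy(price=97, qty=7): fills=none; bids=[#1:7@97] asks=[-]
After op 2 [order #2] market_sell(qty=7): fills=#1x#2:7@97; bids=[-] asks=[-]
After op 3 [order #3] market_buy(qty=6): fills=none; bids=[-] asks=[-]
After op 4 [order #4] limit_buy(price=96, qty=2): fills=none; bids=[#4:2@96] asks=[-]
After op 5 cancel(order #4): fills=none; bids=[-] asks=[-]
After op 6 [order #5] market_sell(qty=5): fills=none; bids=[-] asks=[-]
After op 7 [order #6] limit_sell(price=96, qty=4): fills=none; bids=[-] asks=[#6:4@96]
After op 8 [order #7] limit_buy(price=99, qty=4): fills=#7x#6:4@96; bids=[-] asks=[-]
After op 9 [order #8] limit_buy(price=99, qty=3): fills=none; bids=[#8:3@99] asks=[-]

Answer: 7@97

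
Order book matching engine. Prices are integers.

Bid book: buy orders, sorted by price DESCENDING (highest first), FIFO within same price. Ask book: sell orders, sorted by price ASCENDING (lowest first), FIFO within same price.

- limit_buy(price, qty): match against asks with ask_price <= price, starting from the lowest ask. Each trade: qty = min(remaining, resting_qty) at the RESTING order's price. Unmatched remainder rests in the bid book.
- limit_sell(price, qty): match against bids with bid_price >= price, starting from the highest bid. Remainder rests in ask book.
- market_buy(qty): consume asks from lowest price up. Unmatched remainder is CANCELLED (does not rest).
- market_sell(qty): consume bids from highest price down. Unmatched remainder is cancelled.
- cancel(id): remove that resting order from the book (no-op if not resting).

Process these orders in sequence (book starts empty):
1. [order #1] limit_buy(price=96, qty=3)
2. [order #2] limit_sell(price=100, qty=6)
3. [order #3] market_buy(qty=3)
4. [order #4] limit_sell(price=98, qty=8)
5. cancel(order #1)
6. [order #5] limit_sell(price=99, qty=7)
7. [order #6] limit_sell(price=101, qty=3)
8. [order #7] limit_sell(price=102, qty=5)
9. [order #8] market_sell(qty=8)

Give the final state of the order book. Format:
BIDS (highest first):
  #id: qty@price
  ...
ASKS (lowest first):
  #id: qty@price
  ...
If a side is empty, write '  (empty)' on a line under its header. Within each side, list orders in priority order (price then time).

After op 1 [order #1] limit_buy(price=96, qty=3): fills=none; bids=[#1:3@96] asks=[-]
After op 2 [order #2] limit_sell(price=100, qty=6): fills=none; bids=[#1:3@96] asks=[#2:6@100]
After op 3 [order #3] market_buy(qty=3): fills=#3x#2:3@100; bids=[#1:3@96] asks=[#2:3@100]
After op 4 [order #4] limit_sell(price=98, qty=8): fills=none; bids=[#1:3@96] asks=[#4:8@98 #2:3@100]
After op 5 cancel(order #1): fills=none; bids=[-] asks=[#4:8@98 #2:3@100]
After op 6 [order #5] limit_sell(price=99, qty=7): fills=none; bids=[-] asks=[#4:8@98 #5:7@99 #2:3@100]
After op 7 [order #6] limit_sell(price=101, qty=3): fills=none; bids=[-] asks=[#4:8@98 #5:7@99 #2:3@100 #6:3@101]
After op 8 [order #7] limit_sell(price=102, qty=5): fills=none; bids=[-] asks=[#4:8@98 #5:7@99 #2:3@100 #6:3@101 #7:5@102]
After op 9 [order #8] market_sell(qty=8): fills=none; bids=[-] asks=[#4:8@98 #5:7@99 #2:3@100 #6:3@101 #7:5@102]

Answer: BIDS (highest first):
  (empty)
ASKS (lowest first):
  #4: 8@98
  #5: 7@99
  #2: 3@100
  #6: 3@101
  #7: 5@102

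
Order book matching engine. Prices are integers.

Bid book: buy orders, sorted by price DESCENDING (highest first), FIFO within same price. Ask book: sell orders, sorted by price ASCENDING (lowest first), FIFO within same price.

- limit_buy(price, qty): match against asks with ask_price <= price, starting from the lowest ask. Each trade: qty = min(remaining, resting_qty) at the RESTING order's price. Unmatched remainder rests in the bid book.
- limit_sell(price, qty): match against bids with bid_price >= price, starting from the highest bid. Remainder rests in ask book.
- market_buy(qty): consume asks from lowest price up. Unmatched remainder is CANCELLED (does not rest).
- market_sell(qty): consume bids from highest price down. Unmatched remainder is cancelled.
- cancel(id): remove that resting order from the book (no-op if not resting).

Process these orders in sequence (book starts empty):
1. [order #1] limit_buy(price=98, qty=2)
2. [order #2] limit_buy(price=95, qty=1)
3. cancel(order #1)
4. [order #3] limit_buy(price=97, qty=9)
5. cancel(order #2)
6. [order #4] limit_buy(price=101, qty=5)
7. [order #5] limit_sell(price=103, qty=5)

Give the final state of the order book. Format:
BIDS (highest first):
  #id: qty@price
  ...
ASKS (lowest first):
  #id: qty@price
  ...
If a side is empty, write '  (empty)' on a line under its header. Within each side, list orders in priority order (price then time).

Answer: BIDS (highest first):
  #4: 5@101
  #3: 9@97
ASKS (lowest first):
  #5: 5@103

Derivation:
After op 1 [order #1] limit_buy(price=98, qty=2): fills=none; bids=[#1:2@98] asks=[-]
After op 2 [order #2] limit_buy(price=95, qty=1): fills=none; bids=[#1:2@98 #2:1@95] asks=[-]
After op 3 cancel(order #1): fills=none; bids=[#2:1@95] asks=[-]
After op 4 [order #3] limit_buy(price=97, qty=9): fills=none; bids=[#3:9@97 #2:1@95] asks=[-]
After op 5 cancel(order #2): fills=none; bids=[#3:9@97] asks=[-]
After op 6 [order #4] limit_buy(price=101, qty=5): fills=none; bids=[#4:5@101 #3:9@97] asks=[-]
After op 7 [order #5] limit_sell(price=103, qty=5): fills=none; bids=[#4:5@101 #3:9@97] asks=[#5:5@103]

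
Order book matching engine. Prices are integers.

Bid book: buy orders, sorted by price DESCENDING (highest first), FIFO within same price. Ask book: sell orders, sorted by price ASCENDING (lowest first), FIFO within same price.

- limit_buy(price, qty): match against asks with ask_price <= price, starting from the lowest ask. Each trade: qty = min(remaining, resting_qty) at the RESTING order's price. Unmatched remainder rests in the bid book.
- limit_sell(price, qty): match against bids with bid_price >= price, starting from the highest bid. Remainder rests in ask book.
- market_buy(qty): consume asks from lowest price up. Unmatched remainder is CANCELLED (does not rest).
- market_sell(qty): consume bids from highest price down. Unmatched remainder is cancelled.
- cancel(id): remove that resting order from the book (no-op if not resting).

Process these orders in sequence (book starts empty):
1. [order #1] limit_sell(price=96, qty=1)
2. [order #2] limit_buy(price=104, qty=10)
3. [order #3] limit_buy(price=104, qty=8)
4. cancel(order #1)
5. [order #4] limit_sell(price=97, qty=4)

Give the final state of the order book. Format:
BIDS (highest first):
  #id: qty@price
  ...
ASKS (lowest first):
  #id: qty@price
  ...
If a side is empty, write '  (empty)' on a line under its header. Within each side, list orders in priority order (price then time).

After op 1 [order #1] limit_sell(price=96, qty=1): fills=none; bids=[-] asks=[#1:1@96]
After op 2 [order #2] limit_buy(price=104, qty=10): fills=#2x#1:1@96; bids=[#2:9@104] asks=[-]
After op 3 [order #3] limit_buy(price=104, qty=8): fills=none; bids=[#2:9@104 #3:8@104] asks=[-]
After op 4 cancel(order #1): fills=none; bids=[#2:9@104 #3:8@104] asks=[-]
After op 5 [order #4] limit_sell(price=97, qty=4): fills=#2x#4:4@104; bids=[#2:5@104 #3:8@104] asks=[-]

Answer: BIDS (highest first):
  #2: 5@104
  #3: 8@104
ASKS (lowest first):
  (empty)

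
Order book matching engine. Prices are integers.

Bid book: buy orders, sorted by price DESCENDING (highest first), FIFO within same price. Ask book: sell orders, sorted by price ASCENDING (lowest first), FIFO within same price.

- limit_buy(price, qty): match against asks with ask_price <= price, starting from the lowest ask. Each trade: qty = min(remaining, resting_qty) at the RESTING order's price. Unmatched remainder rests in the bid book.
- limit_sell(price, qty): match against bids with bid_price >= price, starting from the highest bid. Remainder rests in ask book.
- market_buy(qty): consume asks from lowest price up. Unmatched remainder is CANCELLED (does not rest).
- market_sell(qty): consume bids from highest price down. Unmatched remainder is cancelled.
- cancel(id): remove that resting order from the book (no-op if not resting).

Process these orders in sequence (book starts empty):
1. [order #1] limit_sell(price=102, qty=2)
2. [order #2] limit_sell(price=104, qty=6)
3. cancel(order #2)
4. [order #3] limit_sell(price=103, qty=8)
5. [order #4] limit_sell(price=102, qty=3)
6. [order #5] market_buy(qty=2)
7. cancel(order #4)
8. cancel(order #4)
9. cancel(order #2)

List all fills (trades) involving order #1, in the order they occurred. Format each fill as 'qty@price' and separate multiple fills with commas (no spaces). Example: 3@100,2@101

After op 1 [order #1] limit_sell(price=102, qty=2): fills=none; bids=[-] asks=[#1:2@102]
After op 2 [order #2] limit_sell(price=104, qty=6): fills=none; bids=[-] asks=[#1:2@102 #2:6@104]
After op 3 cancel(order #2): fills=none; bids=[-] asks=[#1:2@102]
After op 4 [order #3] limit_sell(price=103, qty=8): fills=none; bids=[-] asks=[#1:2@102 #3:8@103]
After op 5 [order #4] limit_sell(price=102, qty=3): fills=none; bids=[-] asks=[#1:2@102 #4:3@102 #3:8@103]
After op 6 [order #5] market_buy(qty=2): fills=#5x#1:2@102; bids=[-] asks=[#4:3@102 #3:8@103]
After op 7 cancel(order #4): fills=none; bids=[-] asks=[#3:8@103]
After op 8 cancel(order #4): fills=none; bids=[-] asks=[#3:8@103]
After op 9 cancel(order #2): fills=none; bids=[-] asks=[#3:8@103]

Answer: 2@102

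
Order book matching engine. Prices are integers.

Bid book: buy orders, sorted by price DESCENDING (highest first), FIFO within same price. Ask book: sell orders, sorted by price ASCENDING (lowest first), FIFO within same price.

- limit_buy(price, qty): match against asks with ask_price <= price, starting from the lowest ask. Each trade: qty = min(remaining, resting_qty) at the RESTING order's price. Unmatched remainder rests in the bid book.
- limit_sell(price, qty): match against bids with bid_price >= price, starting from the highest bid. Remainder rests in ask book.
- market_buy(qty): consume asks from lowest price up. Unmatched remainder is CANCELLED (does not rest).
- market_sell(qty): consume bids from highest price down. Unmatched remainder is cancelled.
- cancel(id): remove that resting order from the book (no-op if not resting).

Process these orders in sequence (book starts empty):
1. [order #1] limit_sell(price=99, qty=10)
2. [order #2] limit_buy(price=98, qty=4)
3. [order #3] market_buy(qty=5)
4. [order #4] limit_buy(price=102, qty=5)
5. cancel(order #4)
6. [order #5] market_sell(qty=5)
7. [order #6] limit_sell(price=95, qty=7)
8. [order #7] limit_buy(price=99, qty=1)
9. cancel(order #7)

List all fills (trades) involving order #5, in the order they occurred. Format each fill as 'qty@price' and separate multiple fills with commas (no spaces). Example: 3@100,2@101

Answer: 4@98

Derivation:
After op 1 [order #1] limit_sell(price=99, qty=10): fills=none; bids=[-] asks=[#1:10@99]
After op 2 [order #2] limit_buy(price=98, qty=4): fills=none; bids=[#2:4@98] asks=[#1:10@99]
After op 3 [order #3] market_buy(qty=5): fills=#3x#1:5@99; bids=[#2:4@98] asks=[#1:5@99]
After op 4 [order #4] limit_buy(price=102, qty=5): fills=#4x#1:5@99; bids=[#2:4@98] asks=[-]
After op 5 cancel(order #4): fills=none; bids=[#2:4@98] asks=[-]
After op 6 [order #5] market_sell(qty=5): fills=#2x#5:4@98; bids=[-] asks=[-]
After op 7 [order #6] limit_sell(price=95, qty=7): fills=none; bids=[-] asks=[#6:7@95]
After op 8 [order #7] limit_buy(price=99, qty=1): fills=#7x#6:1@95; bids=[-] asks=[#6:6@95]
After op 9 cancel(order #7): fills=none; bids=[-] asks=[#6:6@95]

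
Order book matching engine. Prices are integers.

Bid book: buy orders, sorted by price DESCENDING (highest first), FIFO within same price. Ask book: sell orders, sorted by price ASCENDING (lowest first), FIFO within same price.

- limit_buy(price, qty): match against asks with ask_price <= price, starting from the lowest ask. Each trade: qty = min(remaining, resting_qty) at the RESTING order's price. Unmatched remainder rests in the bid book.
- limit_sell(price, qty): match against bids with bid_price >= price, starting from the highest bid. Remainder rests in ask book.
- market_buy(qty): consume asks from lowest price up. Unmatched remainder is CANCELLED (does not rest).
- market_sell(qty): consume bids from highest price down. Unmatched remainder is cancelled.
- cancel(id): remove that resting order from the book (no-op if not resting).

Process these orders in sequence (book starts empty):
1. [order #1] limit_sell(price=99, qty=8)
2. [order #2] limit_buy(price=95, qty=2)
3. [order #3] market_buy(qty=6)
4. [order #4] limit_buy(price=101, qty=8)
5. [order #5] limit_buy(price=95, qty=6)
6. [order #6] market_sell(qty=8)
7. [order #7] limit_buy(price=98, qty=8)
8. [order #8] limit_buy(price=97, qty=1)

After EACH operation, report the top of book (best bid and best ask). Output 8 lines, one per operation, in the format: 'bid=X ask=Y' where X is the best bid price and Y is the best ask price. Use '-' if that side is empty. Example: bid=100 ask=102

Answer: bid=- ask=99
bid=95 ask=99
bid=95 ask=99
bid=101 ask=-
bid=101 ask=-
bid=95 ask=-
bid=98 ask=-
bid=98 ask=-

Derivation:
After op 1 [order #1] limit_sell(price=99, qty=8): fills=none; bids=[-] asks=[#1:8@99]
After op 2 [order #2] limit_buy(price=95, qty=2): fills=none; bids=[#2:2@95] asks=[#1:8@99]
After op 3 [order #3] market_buy(qty=6): fills=#3x#1:6@99; bids=[#2:2@95] asks=[#1:2@99]
After op 4 [order #4] limit_buy(price=101, qty=8): fills=#4x#1:2@99; bids=[#4:6@101 #2:2@95] asks=[-]
After op 5 [order #5] limit_buy(price=95, qty=6): fills=none; bids=[#4:6@101 #2:2@95 #5:6@95] asks=[-]
After op 6 [order #6] market_sell(qty=8): fills=#4x#6:6@101 #2x#6:2@95; bids=[#5:6@95] asks=[-]
After op 7 [order #7] limit_buy(price=98, qty=8): fills=none; bids=[#7:8@98 #5:6@95] asks=[-]
After op 8 [order #8] limit_buy(price=97, qty=1): fills=none; bids=[#7:8@98 #8:1@97 #5:6@95] asks=[-]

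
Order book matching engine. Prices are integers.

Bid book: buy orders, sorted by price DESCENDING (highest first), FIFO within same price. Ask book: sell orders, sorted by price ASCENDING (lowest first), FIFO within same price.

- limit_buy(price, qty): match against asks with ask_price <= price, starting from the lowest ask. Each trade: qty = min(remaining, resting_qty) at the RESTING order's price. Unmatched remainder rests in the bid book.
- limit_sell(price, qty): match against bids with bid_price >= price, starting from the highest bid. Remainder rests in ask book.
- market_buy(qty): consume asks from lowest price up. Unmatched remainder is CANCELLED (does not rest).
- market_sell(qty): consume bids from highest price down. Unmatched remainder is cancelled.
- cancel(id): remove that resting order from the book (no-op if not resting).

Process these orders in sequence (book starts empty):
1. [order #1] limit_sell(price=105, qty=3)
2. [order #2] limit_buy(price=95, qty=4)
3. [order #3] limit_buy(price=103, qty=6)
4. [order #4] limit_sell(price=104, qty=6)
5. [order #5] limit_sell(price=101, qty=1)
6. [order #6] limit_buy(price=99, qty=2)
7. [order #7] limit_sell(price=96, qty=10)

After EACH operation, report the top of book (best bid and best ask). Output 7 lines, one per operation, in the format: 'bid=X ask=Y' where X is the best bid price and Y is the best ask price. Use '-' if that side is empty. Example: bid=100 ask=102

Answer: bid=- ask=105
bid=95 ask=105
bid=103 ask=105
bid=103 ask=104
bid=103 ask=104
bid=103 ask=104
bid=95 ask=96

Derivation:
After op 1 [order #1] limit_sell(price=105, qty=3): fills=none; bids=[-] asks=[#1:3@105]
After op 2 [order #2] limit_buy(price=95, qty=4): fills=none; bids=[#2:4@95] asks=[#1:3@105]
After op 3 [order #3] limit_buy(price=103, qty=6): fills=none; bids=[#3:6@103 #2:4@95] asks=[#1:3@105]
After op 4 [order #4] limit_sell(price=104, qty=6): fills=none; bids=[#3:6@103 #2:4@95] asks=[#4:6@104 #1:3@105]
After op 5 [order #5] limit_sell(price=101, qty=1): fills=#3x#5:1@103; bids=[#3:5@103 #2:4@95] asks=[#4:6@104 #1:3@105]
After op 6 [order #6] limit_buy(price=99, qty=2): fills=none; bids=[#3:5@103 #6:2@99 #2:4@95] asks=[#4:6@104 #1:3@105]
After op 7 [order #7] limit_sell(price=96, qty=10): fills=#3x#7:5@103 #6x#7:2@99; bids=[#2:4@95] asks=[#7:3@96 #4:6@104 #1:3@105]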